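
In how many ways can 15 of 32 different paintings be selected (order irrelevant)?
C(32,15) = 32!/(15!×17!) = 565722720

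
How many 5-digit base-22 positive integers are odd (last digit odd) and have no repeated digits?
Last∈{1,3,5,7,9,11,13,15,17,19,21}. Last=0: 0. Last nonzero: 11×20×P(20,3) = 1504800. Total = 1504800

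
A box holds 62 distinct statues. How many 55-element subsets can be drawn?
C(62,55) = 62!/(55!×7!) = 491796152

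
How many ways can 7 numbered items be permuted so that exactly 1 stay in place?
Choose the 1 fixed point C(7,1) = 7, derange the rest: !6 = Σ_{j=0}^{6} (-1)^j·6!/j! = 720 - 720 + 360 - 120 + 30 - 6 + 1 = 265. Product = 7 × 265 = 1855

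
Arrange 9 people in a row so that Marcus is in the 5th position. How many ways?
Fix one position: (9-1)! = 40320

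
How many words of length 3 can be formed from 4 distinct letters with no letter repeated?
P(4,3) = 4!/(4-3)! = 24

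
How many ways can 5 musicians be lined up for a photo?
5! = 120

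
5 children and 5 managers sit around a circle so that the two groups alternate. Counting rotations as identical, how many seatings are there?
Fix one of the children: (5-1)! ways for the remaining children, × 5! ways for the managers = 24 × 120 = 2880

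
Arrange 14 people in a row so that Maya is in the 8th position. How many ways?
Fix one position: (14-1)! = 6227020800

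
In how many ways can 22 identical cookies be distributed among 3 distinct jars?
C(22+3-1, 3-1) = C(24, 2) = 276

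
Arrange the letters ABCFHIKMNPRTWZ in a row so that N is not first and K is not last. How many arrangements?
By inclusion-exclusion: 14! - 2×(14-1)! + (14-2)! = 87178291200 - 12454041600 + 479001600 = 75203251200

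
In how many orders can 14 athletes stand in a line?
14! = 87178291200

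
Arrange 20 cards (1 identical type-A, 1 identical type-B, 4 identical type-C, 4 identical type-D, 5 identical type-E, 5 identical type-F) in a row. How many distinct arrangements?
20! / (1! × 1! × 4! × 4! × 5! × 5!) = 293318625600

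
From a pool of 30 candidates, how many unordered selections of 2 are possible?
C(30,2) = 30!/(2!×28!) = 435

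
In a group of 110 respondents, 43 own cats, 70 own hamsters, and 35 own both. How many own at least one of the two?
|A∪B| = |A| + |B| - |A∩B| = 43 + 70 - 35 = 78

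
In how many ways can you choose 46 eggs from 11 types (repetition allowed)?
C(46+11-1, 11-1) = C(56, 10) = 35607051480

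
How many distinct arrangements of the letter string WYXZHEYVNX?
10! / (1! × 1! × 1! × 2! × 2! × 1! × 1! × 1!) = 907200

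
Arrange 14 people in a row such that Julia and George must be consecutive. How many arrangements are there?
Treat the 2 as one block: (14-2+1)! × 2! = 6227020800 × 2 = 12454041600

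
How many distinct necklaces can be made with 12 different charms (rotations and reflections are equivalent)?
(12-1)!/2 = 39916800/2 = 19958400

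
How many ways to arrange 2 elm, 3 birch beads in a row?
5! / (2! × 3!) = 10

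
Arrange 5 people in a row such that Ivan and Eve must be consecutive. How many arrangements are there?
Treat the 2 as one block: (5-2+1)! × 2! = 24 × 2 = 48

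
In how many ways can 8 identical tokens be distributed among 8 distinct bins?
C(8+8-1, 8-1) = C(15, 7) = 6435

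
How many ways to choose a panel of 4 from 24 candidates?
C(24,4) = 24!/(4!×20!) = 10626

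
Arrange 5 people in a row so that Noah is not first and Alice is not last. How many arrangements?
By inclusion-exclusion: 5! - 2×(5-1)! + (5-2)! = 120 - 48 + 6 = 78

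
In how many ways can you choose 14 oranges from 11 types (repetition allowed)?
C(14+11-1, 11-1) = C(24, 10) = 1961256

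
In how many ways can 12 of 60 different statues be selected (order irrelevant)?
C(60,12) = 60!/(12!×48!) = 1399358844975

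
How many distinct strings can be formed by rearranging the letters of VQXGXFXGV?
9! / (3! × 1! × 2! × 2! × 1!) = 15120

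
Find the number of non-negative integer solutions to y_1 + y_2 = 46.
C(46+2-1, 2-1) = C(47, 1) = 47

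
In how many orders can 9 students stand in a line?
9! = 362880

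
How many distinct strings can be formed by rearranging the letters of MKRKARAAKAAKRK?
14! / (5! × 3! × 1! × 5!) = 1009008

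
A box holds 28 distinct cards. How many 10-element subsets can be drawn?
C(28,10) = 28!/(10!×18!) = 13123110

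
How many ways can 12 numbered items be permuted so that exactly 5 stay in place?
Choose the 5 fixed points C(12,5) = 792, derange the rest: !7 = Σ_{j=0}^{7} (-1)^j·7!/j! = 5040 - 5040 + 2520 - 840 + 210 - 42 + 7 - 1 = 1854. Product = 792 × 1854 = 1468368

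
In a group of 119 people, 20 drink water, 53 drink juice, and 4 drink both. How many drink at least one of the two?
|A∪B| = |A| + |B| - |A∩B| = 20 + 53 - 4 = 69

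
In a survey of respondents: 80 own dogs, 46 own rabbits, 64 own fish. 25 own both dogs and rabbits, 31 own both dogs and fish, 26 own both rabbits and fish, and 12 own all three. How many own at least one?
|A∪B∪C| = 80+46+64-25-31-26+12 = 120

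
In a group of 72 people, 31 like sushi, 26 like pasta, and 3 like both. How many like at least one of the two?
|A∪B| = |A| + |B| - |A∩B| = 31 + 26 - 3 = 54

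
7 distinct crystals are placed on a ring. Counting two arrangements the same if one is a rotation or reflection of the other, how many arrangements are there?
(7-1)!/2 = 720/2 = 360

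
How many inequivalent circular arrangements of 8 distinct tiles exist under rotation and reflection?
(8-1)!/2 = 5040/2 = 2520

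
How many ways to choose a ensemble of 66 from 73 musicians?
C(73,66) = 73!/(66!×7!) = 1629348612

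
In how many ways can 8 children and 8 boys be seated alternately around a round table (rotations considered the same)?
Fix one of the children: (8-1)! ways for the remaining children, × 8! ways for the boys = 5040 × 40320 = 203212800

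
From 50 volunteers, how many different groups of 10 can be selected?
C(50,10) = 50!/(10!×40!) = 10272278170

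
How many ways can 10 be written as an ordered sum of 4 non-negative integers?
C(10+4-1, 4-1) = C(13, 3) = 286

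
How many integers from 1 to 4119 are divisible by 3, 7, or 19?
⌊4119/3⌋+⌊4119/7⌋+⌊4119/19⌋ - ⌊4119/21⌋-⌊4119/57⌋-⌊4119/133⌋ + ⌊4119/399⌋ = 1373+588+216 - 196-72-30 + 10 = 1889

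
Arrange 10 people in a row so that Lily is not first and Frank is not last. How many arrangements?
By inclusion-exclusion: 10! - 2×(10-1)! + (10-2)! = 3628800 - 725760 + 40320 = 2943360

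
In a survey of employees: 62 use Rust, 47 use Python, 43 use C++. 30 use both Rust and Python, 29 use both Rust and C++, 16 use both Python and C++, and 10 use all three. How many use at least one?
|A∪B∪C| = 62+47+43-30-29-16+10 = 87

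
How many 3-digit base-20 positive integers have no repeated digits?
First digit: 19 choices (nonzero). Then descending: 19 × 19 × 18 = 6498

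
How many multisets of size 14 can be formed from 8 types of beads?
C(14+8-1, 8-1) = C(21, 7) = 116280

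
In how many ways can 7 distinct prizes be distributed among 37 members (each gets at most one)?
P(37,7) = 37!/(37-7)! = 51889178880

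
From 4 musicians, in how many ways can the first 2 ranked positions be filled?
P(4,2) = 4!/(4-2)! = 12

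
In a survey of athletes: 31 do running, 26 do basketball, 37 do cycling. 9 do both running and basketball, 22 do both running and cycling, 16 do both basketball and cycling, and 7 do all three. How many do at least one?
|A∪B∪C| = 31+26+37-9-22-16+7 = 54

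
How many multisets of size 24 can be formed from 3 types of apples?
C(24+3-1, 3-1) = C(26, 2) = 325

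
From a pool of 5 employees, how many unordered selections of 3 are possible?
C(5,3) = 5!/(3!×2!) = 10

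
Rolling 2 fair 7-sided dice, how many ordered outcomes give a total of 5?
Coefficient of x^5 in (x + x² + ... + x^7)^2. By inclusion-exclusion on dice exceeding 7: Σ_j (-1)^j C(2,j)·C(5-1-7j, 1) = C(2,0)·C(4,1) = 1·4 = 4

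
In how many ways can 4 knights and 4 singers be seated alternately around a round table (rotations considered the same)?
Fix one of the knights: (4-1)! ways for the remaining knights, × 4! ways for the singers = 6 × 24 = 144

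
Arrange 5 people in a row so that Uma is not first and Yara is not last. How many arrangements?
By inclusion-exclusion: 5! - 2×(5-1)! + (5-2)! = 120 - 48 + 6 = 78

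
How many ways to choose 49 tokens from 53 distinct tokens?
C(53,49) = 53!/(49!×4!) = 292825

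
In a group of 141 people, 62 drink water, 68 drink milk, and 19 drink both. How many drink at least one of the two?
|A∪B| = |A| + |B| - |A∩B| = 62 + 68 - 19 = 111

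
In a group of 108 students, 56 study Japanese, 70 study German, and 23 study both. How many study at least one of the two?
|A∪B| = |A| + |B| - |A∩B| = 56 + 70 - 23 = 103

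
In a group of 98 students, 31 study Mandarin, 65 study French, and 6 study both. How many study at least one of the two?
|A∪B| = |A| + |B| - |A∩B| = 31 + 65 - 6 = 90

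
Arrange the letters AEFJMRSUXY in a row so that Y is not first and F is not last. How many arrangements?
By inclusion-exclusion: 10! - 2×(10-1)! + (10-2)! = 3628800 - 725760 + 40320 = 2943360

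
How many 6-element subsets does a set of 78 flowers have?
C(78,6) = 78!/(6!×72!) = 256851595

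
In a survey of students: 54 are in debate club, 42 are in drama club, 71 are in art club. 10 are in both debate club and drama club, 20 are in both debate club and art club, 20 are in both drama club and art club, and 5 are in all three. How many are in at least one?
|A∪B∪C| = 54+42+71-10-20-20+5 = 122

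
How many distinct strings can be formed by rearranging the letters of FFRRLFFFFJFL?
12! / (7! × 2! × 2! × 1!) = 23760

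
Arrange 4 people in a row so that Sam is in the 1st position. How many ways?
Fix one position: (4-1)! = 6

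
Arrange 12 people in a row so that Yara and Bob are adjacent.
Treat as block: (12-1)! × 2! = 39916800 × 2 = 79833600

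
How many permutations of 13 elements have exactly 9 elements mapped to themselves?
Choose the 9 fixed points C(13,9) = 715, derange the rest: !4 = Σ_{j=0}^{4} (-1)^j·4!/j! = 24 - 24 + 12 - 4 + 1 = 9. Product = 715 × 9 = 6435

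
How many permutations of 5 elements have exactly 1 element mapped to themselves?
Choose the 1 fixed point C(5,1) = 5, derange the rest: !4 = Σ_{j=0}^{4} (-1)^j·4!/j! = 24 - 24 + 12 - 4 + 1 = 9. Product = 5 × 9 = 45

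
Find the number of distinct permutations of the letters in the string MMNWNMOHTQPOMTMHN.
17! / (1! × 5! × 2! × 3! × 2! × 1! × 2! × 1!) = 61751289600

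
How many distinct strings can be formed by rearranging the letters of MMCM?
4! / (3! × 1!) = 4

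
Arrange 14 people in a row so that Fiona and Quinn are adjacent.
Treat as block: (14-1)! × 2! = 6227020800 × 2 = 12454041600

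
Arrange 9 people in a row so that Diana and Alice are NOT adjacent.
Total - adjacent = 9! - (9-1)!×2 = 362880 - 80640 = 282240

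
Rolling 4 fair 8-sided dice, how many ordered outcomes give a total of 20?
Coefficient of x^20 in (x + x² + ... + x^8)^4. By inclusion-exclusion on dice exceeding 8: Σ_j (-1)^j C(4,j)·C(20-1-8j, 3) = C(4,0)·C(19,3) - C(4,1)·C(11,3) + C(4,2)·C(3,3) = 1·969 - 4·165 + 6·1 = 315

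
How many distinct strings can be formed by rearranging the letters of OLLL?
4! / (1! × 3!) = 4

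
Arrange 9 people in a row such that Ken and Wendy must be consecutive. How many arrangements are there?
Treat the 2 as one block: (9-2+1)! × 2! = 40320 × 2 = 80640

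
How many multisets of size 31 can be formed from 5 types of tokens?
C(31+5-1, 5-1) = C(35, 4) = 52360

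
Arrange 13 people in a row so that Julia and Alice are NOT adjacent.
Total - adjacent = 13! - (13-1)!×2 = 6227020800 - 958003200 = 5269017600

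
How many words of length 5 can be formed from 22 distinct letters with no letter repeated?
P(22,5) = 22!/(22-5)! = 3160080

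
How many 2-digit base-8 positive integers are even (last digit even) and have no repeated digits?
Last∈{0,2,4,6}. Last=0: 7. Last nonzero: 3×6×P(6,0) = 18. Total = 25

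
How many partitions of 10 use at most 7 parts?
By conjugation, equals partitions of 10 into parts ≤ 7. Let r_j(i) = number of partitions of i into parts ≤ j, for i = 0..10. r_1(i) = 1 for all i; r_j(i) = r_{j-1}(i) + r_j(i-j). Rows j = 2..7: ≤2: 1 1 2 2 3 3 4 4 5 5 6; ≤3: 1 1 2 3 4 5 7 8 10 12 14; ≤4: 1 1 2 3 5 6 9 11 15 18 23; ≤5: 1 1 2 3 5 7 10 13 18 23 30; ≤6: 1 1 2 3 5 7 11 14 20 26 35; ≤7: 1 1 2 3 5 7 11 15 21 28 38. r_7(10) = 38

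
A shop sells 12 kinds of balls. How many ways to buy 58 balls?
C(58+12-1, 12-1) = C(69, 11) = 1823810410032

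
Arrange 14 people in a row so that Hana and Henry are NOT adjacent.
Total - adjacent = 14! - (14-1)!×2 = 87178291200 - 12454041600 = 74724249600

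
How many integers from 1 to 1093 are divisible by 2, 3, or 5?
⌊1093/2⌋+⌊1093/3⌋+⌊1093/5⌋ - ⌊1093/6⌋-⌊1093/10⌋-⌊1093/15⌋ + ⌊1093/30⌋ = 546+364+218 - 182-109-72 + 36 = 801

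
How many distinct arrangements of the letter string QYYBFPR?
7! / (2! × 1! × 1! × 1! × 1! × 1!) = 2520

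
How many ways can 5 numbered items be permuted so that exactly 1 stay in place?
Choose the 1 fixed point C(5,1) = 5, derange the rest: !4 = Σ_{j=0}^{4} (-1)^j·4!/j! = 24 - 24 + 12 - 4 + 1 = 9. Product = 5 × 9 = 45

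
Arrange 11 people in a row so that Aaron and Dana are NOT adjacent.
Total - adjacent = 11! - (11-1)!×2 = 39916800 - 7257600 = 32659200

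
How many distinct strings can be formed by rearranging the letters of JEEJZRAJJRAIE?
13! / (1! × 1! × 2! × 3! × 2! × 4!) = 10810800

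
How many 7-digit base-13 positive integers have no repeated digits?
First digit: 12 choices (nonzero). Then descending: 12 × 12 × 11 × 10 × 9 × 8 × 7 = 7983360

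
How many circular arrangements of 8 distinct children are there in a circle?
Circular: fix one position, arrange the rest. (8-1)! = 5040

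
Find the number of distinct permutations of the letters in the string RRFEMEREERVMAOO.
15! / (2! × 1! × 1! × 4! × 4! × 2! × 1!) = 567567000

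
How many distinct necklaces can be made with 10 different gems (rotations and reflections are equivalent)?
(10-1)!/2 = 362880/2 = 181440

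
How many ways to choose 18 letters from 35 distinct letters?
C(35,18) = 35!/(18!×17!) = 4537567650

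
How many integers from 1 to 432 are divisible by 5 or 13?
⌊432/5⌋ + ⌊432/13⌋ - ⌊432/65⌋ = 86 + 33 - 6 = 113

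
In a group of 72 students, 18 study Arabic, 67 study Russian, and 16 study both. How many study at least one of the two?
|A∪B| = |A| + |B| - |A∩B| = 18 + 67 - 16 = 69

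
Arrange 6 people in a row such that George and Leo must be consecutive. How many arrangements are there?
Treat the 2 as one block: (6-2+1)! × 2! = 120 × 2 = 240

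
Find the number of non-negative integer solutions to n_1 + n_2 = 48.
C(48+2-1, 2-1) = C(49, 1) = 49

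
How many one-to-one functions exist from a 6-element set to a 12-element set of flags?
P(12,6) = 12!/(12-6)! = 665280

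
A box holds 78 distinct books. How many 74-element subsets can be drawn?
C(78,74) = 78!/(74!×4!) = 1426425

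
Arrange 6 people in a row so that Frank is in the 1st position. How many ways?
Fix one position: (6-1)! = 120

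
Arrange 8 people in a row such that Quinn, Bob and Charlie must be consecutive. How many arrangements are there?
Treat the 3 as one block: (8-3+1)! × 3! = 720 × 6 = 4320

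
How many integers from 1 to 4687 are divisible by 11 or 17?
⌊4687/11⌋ + ⌊4687/17⌋ - ⌊4687/187⌋ = 426 + 275 - 25 = 676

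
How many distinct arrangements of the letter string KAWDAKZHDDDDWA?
14! / (5! × 1! × 1! × 2! × 2! × 3!) = 30270240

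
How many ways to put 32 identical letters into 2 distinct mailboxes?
C(32+2-1, 2-1) = C(33, 1) = 33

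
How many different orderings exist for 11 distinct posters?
11! = 39916800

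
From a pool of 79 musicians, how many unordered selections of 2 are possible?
C(79,2) = 79!/(2!×77!) = 3081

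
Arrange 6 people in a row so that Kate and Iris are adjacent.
Treat as block: (6-1)! × 2! = 120 × 2 = 240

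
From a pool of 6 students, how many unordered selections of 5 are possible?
C(6,5) = 6!/(5!×1!) = 6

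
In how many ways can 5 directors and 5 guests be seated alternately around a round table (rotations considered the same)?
Fix one of the directors: (5-1)! ways for the remaining directors, × 5! ways for the guests = 24 × 120 = 2880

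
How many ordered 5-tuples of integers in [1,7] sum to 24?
Coefficient of x^24 in (x + x² + ... + x^7)^5. By inclusion-exclusion on dice exceeding 7: Σ_j (-1)^j C(5,j)·C(24-1-7j, 4) = C(5,0)·C(23,4) - C(5,1)·C(16,4) + C(5,2)·C(9,4) = 1·8855 - 5·1820 + 10·126 = 1015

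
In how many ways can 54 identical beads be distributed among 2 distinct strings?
C(54+2-1, 2-1) = C(55, 1) = 55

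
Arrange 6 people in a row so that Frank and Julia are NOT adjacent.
Total - adjacent = 6! - (6-1)!×2 = 720 - 240 = 480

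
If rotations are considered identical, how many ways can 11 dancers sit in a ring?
Circular: fix one position, arrange the rest. (11-1)! = 3628800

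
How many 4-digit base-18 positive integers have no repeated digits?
First digit: 17 choices (nonzero). Then descending: 17 × 17 × 16 × 15 = 69360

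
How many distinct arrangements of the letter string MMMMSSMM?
8! / (6! × 2!) = 28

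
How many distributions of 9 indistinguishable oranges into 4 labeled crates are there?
C(9+4-1, 4-1) = C(12, 3) = 220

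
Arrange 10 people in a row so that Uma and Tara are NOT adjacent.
Total - adjacent = 10! - (10-1)!×2 = 3628800 - 725760 = 2903040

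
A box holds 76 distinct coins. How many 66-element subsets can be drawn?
C(76,66) = 76!/(66!×10!) = 954526728530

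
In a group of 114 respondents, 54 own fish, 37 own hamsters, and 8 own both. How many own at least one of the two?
|A∪B| = |A| + |B| - |A∩B| = 54 + 37 - 8 = 83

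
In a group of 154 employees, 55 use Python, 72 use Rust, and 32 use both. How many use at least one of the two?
|A∪B| = |A| + |B| - |A∩B| = 55 + 72 - 32 = 95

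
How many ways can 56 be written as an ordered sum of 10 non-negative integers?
C(56+10-1, 10-1) = C(65, 9) = 31966749880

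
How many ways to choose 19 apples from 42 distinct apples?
C(42,19) = 42!/(19!×23!) = 446775310800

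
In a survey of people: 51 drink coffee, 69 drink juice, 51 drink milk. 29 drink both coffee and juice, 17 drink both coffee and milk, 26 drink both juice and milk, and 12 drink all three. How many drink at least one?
|A∪B∪C| = 51+69+51-29-17-26+12 = 111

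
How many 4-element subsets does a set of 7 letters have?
C(7,4) = 7!/(4!×3!) = 35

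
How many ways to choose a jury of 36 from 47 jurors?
C(47,36) = 47!/(36!×11!) = 17417133617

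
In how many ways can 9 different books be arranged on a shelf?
9! = 362880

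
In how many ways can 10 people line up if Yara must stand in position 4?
Fix one position: (10-1)! = 362880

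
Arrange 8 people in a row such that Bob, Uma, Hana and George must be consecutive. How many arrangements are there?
Treat the 4 as one block: (8-4+1)! × 4! = 120 × 24 = 2880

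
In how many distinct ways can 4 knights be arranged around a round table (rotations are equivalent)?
Circular: fix one position, arrange the rest. (4-1)! = 6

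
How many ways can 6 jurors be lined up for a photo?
6! = 720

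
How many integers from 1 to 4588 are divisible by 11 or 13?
⌊4588/11⌋ + ⌊4588/13⌋ - ⌊4588/143⌋ = 417 + 352 - 32 = 737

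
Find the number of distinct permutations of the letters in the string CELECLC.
7! / (2! × 2! × 3!) = 210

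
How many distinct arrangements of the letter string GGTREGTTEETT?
12! / (1! × 5! × 3! × 3!) = 110880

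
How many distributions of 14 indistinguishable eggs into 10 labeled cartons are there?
C(14+10-1, 10-1) = C(23, 9) = 817190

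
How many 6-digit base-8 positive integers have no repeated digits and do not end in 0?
Last digit: 7 nonzero choices. First digit: 6 (nonzero, ≠last). Middle 4: P(6,4) = 360. Total = 15120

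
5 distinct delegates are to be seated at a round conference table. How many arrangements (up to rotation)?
Circular: fix one position, arrange the rest. (5-1)! = 24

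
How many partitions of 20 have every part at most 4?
Let r_j(i) = number of partitions of i into parts ≤ j, for i = 0..20. r_1(i) = 1 for all i; r_j(i) = r_{j-1}(i) + r_j(i-j). Rows j = 2..4: ≤2: 1 1 2 2 3 3 4 4 5 5 6 6 7 7 8 8 9 9 10 10 11; ≤3: 1 1 2 3 4 5 7 8 10 12 14 16 19 21 24 27 30 33 37 40 44; ≤4: 1 1 2 3 5 6 9 11 15 18 23 27 34 39 47 54 64 72 84 94 108. r_4(20) = 108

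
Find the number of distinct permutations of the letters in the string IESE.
4! / (2! × 1! × 1!) = 12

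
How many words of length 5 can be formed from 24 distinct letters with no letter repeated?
P(24,5) = 24!/(24-5)! = 5100480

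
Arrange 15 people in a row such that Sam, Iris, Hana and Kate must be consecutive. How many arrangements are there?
Treat the 4 as one block: (15-4+1)! × 4! = 479001600 × 24 = 11496038400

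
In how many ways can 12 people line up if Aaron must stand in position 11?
Fix one position: (12-1)! = 39916800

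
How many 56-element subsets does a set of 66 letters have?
C(66,56) = 66!/(56!×10!) = 210980549208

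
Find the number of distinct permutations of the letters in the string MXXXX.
5! / (4! × 1!) = 5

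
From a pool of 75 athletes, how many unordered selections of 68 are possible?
C(75,68) = 75!/(68!×7!) = 1984829850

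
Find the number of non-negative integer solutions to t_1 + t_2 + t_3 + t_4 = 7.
C(7+4-1, 4-1) = C(10, 3) = 120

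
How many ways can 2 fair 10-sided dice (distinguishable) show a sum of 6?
Coefficient of x^6 in (x + x² + ... + x^10)^2. By inclusion-exclusion on dice exceeding 10: Σ_j (-1)^j C(2,j)·C(6-1-10j, 1) = C(2,0)·C(5,1) = 1·5 = 5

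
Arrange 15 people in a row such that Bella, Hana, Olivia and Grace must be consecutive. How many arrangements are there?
Treat the 4 as one block: (15-4+1)! × 4! = 479001600 × 24 = 11496038400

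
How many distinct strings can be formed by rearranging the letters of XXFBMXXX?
8! / (1! × 5! × 1! × 1!) = 336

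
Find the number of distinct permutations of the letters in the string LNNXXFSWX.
9! / (3! × 1! × 2! × 1! × 1! × 1!) = 30240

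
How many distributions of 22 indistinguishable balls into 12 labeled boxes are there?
C(22+12-1, 12-1) = C(33, 11) = 193536720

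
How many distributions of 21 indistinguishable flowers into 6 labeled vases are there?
C(21+6-1, 6-1) = C(26, 5) = 65780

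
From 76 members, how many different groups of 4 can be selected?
C(76,4) = 76!/(4!×72!) = 1282975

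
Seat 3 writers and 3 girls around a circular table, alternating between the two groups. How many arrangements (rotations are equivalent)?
Fix one of the writers: (3-1)! ways for the remaining writers, × 3! ways for the girls = 2 × 6 = 12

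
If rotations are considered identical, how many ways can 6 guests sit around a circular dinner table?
Circular: fix one position, arrange the rest. (6-1)! = 120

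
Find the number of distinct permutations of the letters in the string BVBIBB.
6! / (4! × 1! × 1!) = 30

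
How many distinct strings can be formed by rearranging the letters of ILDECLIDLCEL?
12! / (2! × 2! × 2! × 2! × 4!) = 1247400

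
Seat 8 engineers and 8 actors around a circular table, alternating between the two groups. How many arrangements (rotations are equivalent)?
Fix one of the engineers: (8-1)! ways for the remaining engineers, × 8! ways for the actors = 5040 × 40320 = 203212800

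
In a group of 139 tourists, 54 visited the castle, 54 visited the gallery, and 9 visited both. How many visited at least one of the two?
|A∪B| = |A| + |B| - |A∩B| = 54 + 54 - 9 = 99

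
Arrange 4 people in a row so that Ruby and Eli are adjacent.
Treat as block: (4-1)! × 2! = 6 × 2 = 12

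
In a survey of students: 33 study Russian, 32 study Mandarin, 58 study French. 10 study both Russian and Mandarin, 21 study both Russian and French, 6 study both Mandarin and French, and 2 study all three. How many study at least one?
|A∪B∪C| = 33+32+58-10-21-6+2 = 88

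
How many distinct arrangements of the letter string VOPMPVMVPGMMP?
13! / (4! × 4! × 1! × 3! × 1!) = 1801800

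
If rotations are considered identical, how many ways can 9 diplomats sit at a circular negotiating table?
Circular: fix one position, arrange the rest. (9-1)! = 40320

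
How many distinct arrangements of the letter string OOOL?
4! / (1! × 3!) = 4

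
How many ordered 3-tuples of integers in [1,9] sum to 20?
Coefficient of x^20 in (x + x² + ... + x^9)^3. By inclusion-exclusion on dice exceeding 9: Σ_j (-1)^j C(3,j)·C(20-1-9j, 2) = C(3,0)·C(19,2) - C(3,1)·C(10,2) = 1·171 - 3·45 = 36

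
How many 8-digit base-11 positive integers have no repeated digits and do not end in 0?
Last digit: 10 nonzero choices. First digit: 9 (nonzero, ≠last). Middle 6: P(9,6) = 60480. Total = 5443200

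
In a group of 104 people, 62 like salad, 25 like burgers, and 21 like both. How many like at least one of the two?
|A∪B| = |A| + |B| - |A∩B| = 62 + 25 - 21 = 66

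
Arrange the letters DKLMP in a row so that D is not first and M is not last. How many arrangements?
By inclusion-exclusion: 5! - 2×(5-1)! + (5-2)! = 120 - 48 + 6 = 78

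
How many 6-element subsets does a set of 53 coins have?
C(53,6) = 53!/(6!×47!) = 22957480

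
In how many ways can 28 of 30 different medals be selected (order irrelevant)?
C(30,28) = 30!/(28!×2!) = 435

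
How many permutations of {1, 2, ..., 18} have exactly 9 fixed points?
Choose the 9 fixed points C(18,9) = 48620, derange the rest: !9 = Σ_{j=0}^{9} (-1)^j·9!/j! = 362880 - 362880 + 181440 - 60480 + 15120 - 3024 + 504 - 72 + 9 - 1 = 133496. Product = 48620 × 133496 = 6490575520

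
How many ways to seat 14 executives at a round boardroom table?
Circular: fix one position, arrange the rest. (14-1)! = 6227020800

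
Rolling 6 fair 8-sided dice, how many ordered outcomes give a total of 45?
Coefficient of x^45 in (x + x² + ... + x^8)^6. By inclusion-exclusion on dice exceeding 8: Σ_j (-1)^j C(6,j)·C(45-1-8j, 5) = C(6,0)·C(44,5) - C(6,1)·C(36,5) + C(6,2)·C(28,5) - C(6,3)·C(20,5) + C(6,4)·C(12,5) = 1·1086008 - 6·376992 + 15·98280 - 20·15504 + 15·792 = 56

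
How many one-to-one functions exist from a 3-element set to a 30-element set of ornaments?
P(30,3) = 30!/(30-3)! = 24360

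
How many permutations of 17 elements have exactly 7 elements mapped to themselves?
Choose the 7 fixed points C(17,7) = 19448, derange the rest: !10 = Σ_{j=0}^{10} (-1)^j·10!/j! = 3628800 - 3628800 + 1814400 - 604800 + 151200 - 30240 + 5040 - 720 + 90 - 10 + 1 = 1334961. Product = 19448 × 1334961 = 25962321528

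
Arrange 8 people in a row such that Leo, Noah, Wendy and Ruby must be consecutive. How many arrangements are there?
Treat the 4 as one block: (8-4+1)! × 4! = 120 × 24 = 2880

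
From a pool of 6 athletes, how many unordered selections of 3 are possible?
C(6,3) = 6!/(3!×3!) = 20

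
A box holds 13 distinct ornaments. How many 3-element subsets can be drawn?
C(13,3) = 13!/(3!×10!) = 286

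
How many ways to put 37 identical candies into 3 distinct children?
C(37+3-1, 3-1) = C(39, 2) = 741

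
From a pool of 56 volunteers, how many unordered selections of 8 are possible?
C(56,8) = 56!/(8!×48!) = 1420494075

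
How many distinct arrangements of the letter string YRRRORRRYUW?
11! / (1! × 2! × 6! × 1! × 1!) = 27720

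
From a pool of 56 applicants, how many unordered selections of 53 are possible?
C(56,53) = 56!/(53!×3!) = 27720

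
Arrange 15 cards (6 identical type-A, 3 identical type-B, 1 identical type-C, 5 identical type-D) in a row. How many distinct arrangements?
15! / (6! × 3! × 1! × 5!) = 2522520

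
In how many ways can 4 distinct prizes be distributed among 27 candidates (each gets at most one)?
P(27,4) = 27!/(27-4)! = 421200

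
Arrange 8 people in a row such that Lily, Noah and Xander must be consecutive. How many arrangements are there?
Treat the 3 as one block: (8-3+1)! × 3! = 720 × 6 = 4320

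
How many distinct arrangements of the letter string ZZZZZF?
6! / (5! × 1!) = 6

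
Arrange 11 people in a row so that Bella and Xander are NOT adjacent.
Total - adjacent = 11! - (11-1)!×2 = 39916800 - 7257600 = 32659200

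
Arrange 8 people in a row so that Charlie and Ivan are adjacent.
Treat as block: (8-1)! × 2! = 5040 × 2 = 10080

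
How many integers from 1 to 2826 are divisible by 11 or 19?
⌊2826/11⌋ + ⌊2826/19⌋ - ⌊2826/209⌋ = 256 + 148 - 13 = 391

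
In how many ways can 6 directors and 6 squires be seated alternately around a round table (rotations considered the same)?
Fix one of the directors: (6-1)! ways for the remaining directors, × 6! ways for the squires = 120 × 720 = 86400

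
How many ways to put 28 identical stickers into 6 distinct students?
C(28+6-1, 6-1) = C(33, 5) = 237336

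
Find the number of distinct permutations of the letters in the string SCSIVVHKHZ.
10! / (1! × 2! × 2! × 1! × 1! × 1! × 2!) = 453600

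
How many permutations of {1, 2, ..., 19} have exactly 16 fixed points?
Choose the 16 fixed points C(19,16) = 969, derange the rest: !3 = Σ_{j=0}^{3} (-1)^j·3!/j! = 6 - 6 + 3 - 1 = 2. Product = 969 × 2 = 1938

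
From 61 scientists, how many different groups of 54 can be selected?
C(61,54) = 61!/(54!×7!) = 436270780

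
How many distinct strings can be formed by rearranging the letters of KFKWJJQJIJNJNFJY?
16! / (2! × 1! × 6! × 2! × 1! × 2! × 1! × 1!) = 3632428800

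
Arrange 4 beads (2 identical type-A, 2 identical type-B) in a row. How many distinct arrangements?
4! / (2! × 2!) = 6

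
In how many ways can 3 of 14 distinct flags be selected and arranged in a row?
P(14,3) = 14!/(14-3)! = 2184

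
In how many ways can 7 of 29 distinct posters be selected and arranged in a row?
P(29,7) = 29!/(29-7)! = 7866331200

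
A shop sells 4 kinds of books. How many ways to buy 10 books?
C(10+4-1, 4-1) = C(13, 3) = 286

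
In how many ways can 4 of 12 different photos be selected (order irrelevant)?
C(12,4) = 12!/(4!×8!) = 495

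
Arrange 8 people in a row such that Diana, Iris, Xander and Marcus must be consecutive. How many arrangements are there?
Treat the 4 as one block: (8-4+1)! × 4! = 120 × 24 = 2880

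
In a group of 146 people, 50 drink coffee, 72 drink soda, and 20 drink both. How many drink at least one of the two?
|A∪B| = |A| + |B| - |A∩B| = 50 + 72 - 20 = 102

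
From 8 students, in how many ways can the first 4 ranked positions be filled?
P(8,4) = 8!/(8-4)! = 1680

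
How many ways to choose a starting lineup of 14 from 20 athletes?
C(20,14) = 20!/(14!×6!) = 38760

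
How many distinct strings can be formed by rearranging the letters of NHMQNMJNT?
9! / (2! × 1! × 3! × 1! × 1! × 1!) = 30240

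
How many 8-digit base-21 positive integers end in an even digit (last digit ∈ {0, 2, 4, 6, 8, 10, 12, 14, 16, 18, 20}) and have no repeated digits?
Last∈{0,2,4,6,8,10,12,14,16,18,20}. Last=0: 390700800. Last nonzero: 10×19×P(19,6) = 3711657600. Total = 4102358400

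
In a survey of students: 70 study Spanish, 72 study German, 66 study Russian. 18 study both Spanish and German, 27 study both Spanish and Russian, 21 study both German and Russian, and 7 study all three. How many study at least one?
|A∪B∪C| = 70+72+66-18-27-21+7 = 149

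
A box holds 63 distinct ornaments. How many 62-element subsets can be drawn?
C(63,62) = 63!/(62!×1!) = 63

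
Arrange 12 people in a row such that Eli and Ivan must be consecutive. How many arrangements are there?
Treat the 2 as one block: (12-2+1)! × 2! = 39916800 × 2 = 79833600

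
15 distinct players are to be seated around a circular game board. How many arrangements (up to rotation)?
Circular: fix one position, arrange the rest. (15-1)! = 87178291200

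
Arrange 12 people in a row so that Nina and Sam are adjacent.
Treat as block: (12-1)! × 2! = 39916800 × 2 = 79833600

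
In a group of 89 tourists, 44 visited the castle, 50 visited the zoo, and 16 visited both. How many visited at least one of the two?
|A∪B| = |A| + |B| - |A∩B| = 44 + 50 - 16 = 78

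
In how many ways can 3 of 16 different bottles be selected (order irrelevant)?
C(16,3) = 16!/(3!×13!) = 560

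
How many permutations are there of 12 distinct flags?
12! = 479001600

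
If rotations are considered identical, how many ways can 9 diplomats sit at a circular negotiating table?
Circular: fix one position, arrange the rest. (9-1)! = 40320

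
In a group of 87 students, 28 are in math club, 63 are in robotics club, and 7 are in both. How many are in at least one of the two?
|A∪B| = |A| + |B| - |A∩B| = 28 + 63 - 7 = 84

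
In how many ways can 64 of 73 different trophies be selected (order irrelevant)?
C(73,64) = 73!/(64!×9!) = 97082021465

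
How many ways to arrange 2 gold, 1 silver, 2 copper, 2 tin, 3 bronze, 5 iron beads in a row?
15! / (2! × 1! × 2! × 2! × 3! × 5!) = 227026800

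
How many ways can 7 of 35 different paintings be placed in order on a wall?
P(35,7) = 35!/(35-7)! = 33891580800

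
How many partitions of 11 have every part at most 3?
Let r_j(i) = number of partitions of i into parts ≤ j, for i = 0..11. r_1(i) = 1 for all i; r_j(i) = r_{j-1}(i) + r_j(i-j). Rows j = 2..3: ≤2: 1 1 2 2 3 3 4 4 5 5 6 6; ≤3: 1 1 2 3 4 5 7 8 10 12 14 16. r_3(11) = 16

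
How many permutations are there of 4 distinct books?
4! = 24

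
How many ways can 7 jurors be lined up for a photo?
7! = 5040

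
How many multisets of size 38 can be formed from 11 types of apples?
C(38+11-1, 11-1) = C(48, 10) = 6540715896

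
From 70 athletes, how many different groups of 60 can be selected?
C(70,60) = 70!/(60!×10!) = 396704524216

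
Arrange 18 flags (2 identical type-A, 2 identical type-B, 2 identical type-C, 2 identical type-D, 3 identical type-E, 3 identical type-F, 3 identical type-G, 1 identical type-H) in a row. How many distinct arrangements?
18! / (2! × 2! × 2! × 2! × 3! × 3! × 3! × 1!) = 1852538688000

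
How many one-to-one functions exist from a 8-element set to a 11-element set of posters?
P(11,8) = 11!/(11-8)! = 6652800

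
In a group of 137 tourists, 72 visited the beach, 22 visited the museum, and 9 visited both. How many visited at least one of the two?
|A∪B| = |A| + |B| - |A∩B| = 72 + 22 - 9 = 85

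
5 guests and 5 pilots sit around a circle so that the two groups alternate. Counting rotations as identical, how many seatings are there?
Fix one of the guests: (5-1)! ways for the remaining guests, × 5! ways for the pilots = 24 × 120 = 2880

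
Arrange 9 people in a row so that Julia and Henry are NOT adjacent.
Total - adjacent = 9! - (9-1)!×2 = 362880 - 80640 = 282240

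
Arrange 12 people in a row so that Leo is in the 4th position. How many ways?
Fix one position: (12-1)! = 39916800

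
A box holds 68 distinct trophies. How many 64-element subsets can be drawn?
C(68,64) = 68!/(64!×4!) = 814385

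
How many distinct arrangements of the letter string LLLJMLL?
7! / (1! × 5! × 1!) = 42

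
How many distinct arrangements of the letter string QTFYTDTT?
8! / (1! × 1! × 1! × 1! × 4!) = 1680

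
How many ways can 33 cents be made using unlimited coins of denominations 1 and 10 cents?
Coefficient of x^33 in 1/(1-x^1) · 1/(1-x^10). Use j coins of 10 for j = 0..⌊33/10⌋ = 3, the rest in 1s: 3 + 1 = 4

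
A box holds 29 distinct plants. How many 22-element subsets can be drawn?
C(29,22) = 29!/(22!×7!) = 1560780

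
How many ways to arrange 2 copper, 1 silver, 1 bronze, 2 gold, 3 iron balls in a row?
9! / (2! × 1! × 1! × 2! × 3!) = 15120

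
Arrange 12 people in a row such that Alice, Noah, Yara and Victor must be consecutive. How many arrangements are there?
Treat the 4 as one block: (12-4+1)! × 4! = 362880 × 24 = 8709120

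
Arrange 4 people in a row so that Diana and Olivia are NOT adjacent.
Total - adjacent = 4! - (4-1)!×2 = 24 - 12 = 12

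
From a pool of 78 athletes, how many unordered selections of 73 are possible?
C(78,73) = 78!/(73!×5!) = 21111090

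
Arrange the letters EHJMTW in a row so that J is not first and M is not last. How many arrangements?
By inclusion-exclusion: 6! - 2×(6-1)! + (6-2)! = 720 - 240 + 24 = 504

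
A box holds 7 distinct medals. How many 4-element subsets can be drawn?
C(7,4) = 7!/(4!×3!) = 35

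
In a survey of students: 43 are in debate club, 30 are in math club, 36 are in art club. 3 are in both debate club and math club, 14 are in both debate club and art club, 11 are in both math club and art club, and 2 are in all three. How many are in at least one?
|A∪B∪C| = 43+30+36-3-14-11+2 = 83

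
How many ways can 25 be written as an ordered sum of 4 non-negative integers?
C(25+4-1, 4-1) = C(28, 3) = 3276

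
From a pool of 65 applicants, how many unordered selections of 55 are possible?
C(65,55) = 65!/(55!×10!) = 179013799328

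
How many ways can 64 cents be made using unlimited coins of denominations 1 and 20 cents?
Coefficient of x^64 in 1/(1-x^1) · 1/(1-x^20). Use j coins of 20 for j = 0..⌊64/20⌋ = 3, the rest in 1s: 3 + 1 = 4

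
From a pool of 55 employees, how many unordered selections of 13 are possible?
C(55,13) = 55!/(13!×42!) = 1451182990950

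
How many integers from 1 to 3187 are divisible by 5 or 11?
⌊3187/5⌋ + ⌊3187/11⌋ - ⌊3187/55⌋ = 637 + 289 - 57 = 869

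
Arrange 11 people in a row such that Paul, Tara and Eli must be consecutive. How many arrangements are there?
Treat the 3 as one block: (11-3+1)! × 3! = 362880 × 6 = 2177280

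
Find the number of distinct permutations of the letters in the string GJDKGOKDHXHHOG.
14! / (3! × 3! × 2! × 1! × 1! × 2! × 2!) = 302702400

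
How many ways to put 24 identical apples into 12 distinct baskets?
C(24+12-1, 12-1) = C(35, 11) = 417225900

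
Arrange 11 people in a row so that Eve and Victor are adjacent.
Treat as block: (11-1)! × 2! = 3628800 × 2 = 7257600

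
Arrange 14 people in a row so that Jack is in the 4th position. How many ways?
Fix one position: (14-1)! = 6227020800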